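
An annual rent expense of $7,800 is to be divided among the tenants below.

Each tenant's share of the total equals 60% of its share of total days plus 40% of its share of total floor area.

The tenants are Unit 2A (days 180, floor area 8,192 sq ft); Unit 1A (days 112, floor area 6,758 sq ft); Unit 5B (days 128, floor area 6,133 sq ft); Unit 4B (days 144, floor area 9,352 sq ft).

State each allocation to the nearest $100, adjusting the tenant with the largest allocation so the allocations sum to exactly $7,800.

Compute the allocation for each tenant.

Totals — days 564, floor area 30,435.
Composite weights (60% days + 40% floor area): Unit 2A 0.2992; Unit 1A 0.2080; Unit 5B 0.2168; Unit 4B 0.2761.
Pro-rata amounts: Unit 2A 2,333.41; Unit 1A 1,622.15; Unit 5B 1,690.84; Unit 4B 2,153.60.
After rounding ($100): Unit 2A $2,300; Unit 1A $1,600; Unit 5B $1,700; Unit 4B $2,200. Sum = $7,800.
Rounded total matches; no reconciliation needed.

Unit 2A: $2,300 · Unit 1A: $1,600 · Unit 5B: $1,700 · Unit 4B: $2,200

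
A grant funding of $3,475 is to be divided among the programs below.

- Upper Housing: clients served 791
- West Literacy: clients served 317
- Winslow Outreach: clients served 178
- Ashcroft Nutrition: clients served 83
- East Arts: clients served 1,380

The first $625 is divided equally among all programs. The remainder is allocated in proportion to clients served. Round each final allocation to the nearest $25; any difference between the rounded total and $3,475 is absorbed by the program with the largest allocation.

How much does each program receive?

Equal tier: $625 ÷ 5 = $125 apiece.
Remainder $2,850 by clients served (total 2,749): Upper Housing 820.06 → $825; West Literacy 328.65 → $325; Winslow Outreach 184.54 → $175; Ashcroft Nutrition 86.05 → $75; East Arts 1,430.70 → $1,425.
Rounding difference +$25 on remainder applied to East Arts.
Totals: Upper Housing $125 + $825 = $950; West Literacy $125 + $325 = $450; Winslow Outreach $125 + $175 = $300; Ashcroft Nutrition $125 + $75 = $200; East Arts $125 + $1,450 = $1,575.

Upper Housing: $950 · West Literacy: $450 · Winslow Outreach: $300 · Ashcroft Nutrition: $200 · East Arts: $1,575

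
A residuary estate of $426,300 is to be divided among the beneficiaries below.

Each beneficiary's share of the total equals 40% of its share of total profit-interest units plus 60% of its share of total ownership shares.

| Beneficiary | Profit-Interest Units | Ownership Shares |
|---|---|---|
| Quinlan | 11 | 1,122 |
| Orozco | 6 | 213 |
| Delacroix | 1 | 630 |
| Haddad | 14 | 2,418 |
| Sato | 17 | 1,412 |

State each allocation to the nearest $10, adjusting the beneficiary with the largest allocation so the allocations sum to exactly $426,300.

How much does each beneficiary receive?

Quinlan: $87,800 · Orozco: $30,280 · Delacroix: $31,290 · Haddad: $155,450 · Sato: $121,480

Profit-interest units total 49; ownership shares total 5,795.
Combined weights (40% profit-interest units + 60% ownership shares): Quinlan 0.2060; Orozco 0.0710; Delacroix 0.0734; Haddad 0.3646; Sato 0.2850.
Raw shares: Quinlan 87,802.89; Orozco 30,281.40; Delacroix 31,286.97; Haddad 155,445.81; Sato 121,482.93.
At nearest $10: Quinlan $87,800; Orozco $30,280; Delacroix $31,290; Haddad $155,450; Sato $121,480. Sum = $426,300.
Rounded total matches; no reconciliation needed.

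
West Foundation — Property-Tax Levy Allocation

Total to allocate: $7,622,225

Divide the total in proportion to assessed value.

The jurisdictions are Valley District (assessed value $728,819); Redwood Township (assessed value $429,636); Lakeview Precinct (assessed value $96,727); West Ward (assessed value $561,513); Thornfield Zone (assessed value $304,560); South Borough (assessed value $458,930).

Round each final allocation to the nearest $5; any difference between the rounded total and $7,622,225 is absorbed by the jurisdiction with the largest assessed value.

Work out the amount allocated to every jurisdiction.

Total assessed value = 728,819 + 429,636 + 96,727 + 561,513 + 304,560 + 458,930 = 2,580,185.
Pro-rata amounts: Valley District 2,153,032.59; Redwood Township 1,269,204.44; Lakeview Precinct 285,745.00; West Ward 1,658,787.42; Thornfield Zone 899,712.56; South Borough 1,355,742.99.
Rounded to nearest $5: Valley District $2,153,035; Redwood Township $1,269,205; Lakeview Precinct $285,745; West Ward $1,658,785; Thornfield Zone $899,715; South Borough $1,355,745. Sum = $7,622,230.
Difference $7,622,225 − $7,622,230 = −$5 applied to largest assessed value (Valley District): Valley District becomes $2,153,030.

Valley District: $2,153,030 · Redwood Township: $1,269,205 · Lakeview Precinct: $285,745 · West Ward: $1,658,785 · Thornfield Zone: $899,715 · South Borough: $1,355,745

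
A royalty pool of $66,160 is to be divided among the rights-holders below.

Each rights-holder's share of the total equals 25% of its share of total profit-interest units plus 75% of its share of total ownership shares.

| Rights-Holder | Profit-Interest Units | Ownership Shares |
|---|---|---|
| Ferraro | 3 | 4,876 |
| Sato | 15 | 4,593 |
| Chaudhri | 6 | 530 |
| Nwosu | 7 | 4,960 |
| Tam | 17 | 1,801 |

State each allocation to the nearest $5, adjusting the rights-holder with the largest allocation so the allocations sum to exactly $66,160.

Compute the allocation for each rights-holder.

Profit-interest units total 48; ownership shares total 16,760.
Combined weights (25% profit-interest units + 75% ownership shares): Ferraro 0.2338; Sato 0.2837; Chaudhri 0.0550; Nwosu 0.2584; Tam 0.1691.
Unrounded shares: Ferraro 15,469.74; Sato 18,766.88; Chaudhri 3,636.63; Nwosu 17,096.76; Tam 11,189.99.
At nearest $5: Ferraro $15,470; Sato $18,765; Chaudhri $3,635; Nwosu $17,095; Tam $11,190. Sum = $66,155.
Difference $66,160 − $66,155 = +$5 applied to largest allocation (Sato): Sato becomes $18,770.

Ferraro: $15,470 · Sato: $18,770 · Chaudhri: $3,635 · Nwosu: $17,095 · Tam: $11,190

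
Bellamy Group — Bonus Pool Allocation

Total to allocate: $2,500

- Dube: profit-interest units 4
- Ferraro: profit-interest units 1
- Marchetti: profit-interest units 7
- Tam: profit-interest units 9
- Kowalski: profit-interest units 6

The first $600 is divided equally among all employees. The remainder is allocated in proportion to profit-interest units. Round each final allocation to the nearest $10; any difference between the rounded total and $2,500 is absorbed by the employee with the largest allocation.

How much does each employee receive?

Equal tier: $600 ÷ 5 = $120 apiece.
Remainder $1,900 by profit-interest units (total 27): Dube 281.48 → $280; Ferraro 70.37 → $70; Marchetti 492.59 → $490; Tam 633.33 → $630; Kowalski 422.22 → $420.
Rounding difference +$10 on remainder applied to Tam.
Totals: Dube $120 + $280 = $400; Ferraro $120 + $70 = $190; Marchetti $120 + $490 = $610; Tam $120 + $640 = $760; Kowalski $120 + $420 = $540.

Dube: $400 | Ferraro: $190 | Marchetti: $610 | Tam: $760 | Kowalski: $540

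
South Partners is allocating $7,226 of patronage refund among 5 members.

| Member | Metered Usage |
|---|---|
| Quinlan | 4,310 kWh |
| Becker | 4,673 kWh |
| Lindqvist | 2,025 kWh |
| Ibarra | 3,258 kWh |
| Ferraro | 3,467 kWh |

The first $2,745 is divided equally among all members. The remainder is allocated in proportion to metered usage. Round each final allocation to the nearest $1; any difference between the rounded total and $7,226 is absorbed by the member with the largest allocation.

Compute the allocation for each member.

First tranche $2,745 split equally: $549 each.
Remainder $4,481 by metered usage (total 17,733): Quinlan 1,089.11 → $1,089; Becker 1,180.83 → $1,181; Lindqvist 511.70 → $512; Ibarra 823.27 → $823; Ferraro 876.09 → $876.
Totals: Quinlan $549 + $1,089 = $1,638; Becker $549 + $1,181 = $1,730; Lindqvist $549 + $512 = $1,061; Ibarra $549 + $823 = $1,372; Ferraro $549 + $876 = $1,425.

Quinlan: $1,638; Becker: $1,730; Lindqvist: $1,061; Ibarra: $1,372; Ferraro: $1,425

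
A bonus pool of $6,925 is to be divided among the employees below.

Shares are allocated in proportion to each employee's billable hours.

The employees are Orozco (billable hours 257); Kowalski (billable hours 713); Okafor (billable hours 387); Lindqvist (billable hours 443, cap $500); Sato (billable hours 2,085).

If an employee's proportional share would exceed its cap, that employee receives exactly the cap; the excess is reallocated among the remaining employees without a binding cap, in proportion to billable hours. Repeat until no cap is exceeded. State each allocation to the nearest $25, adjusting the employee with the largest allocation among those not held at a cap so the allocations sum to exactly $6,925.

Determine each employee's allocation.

Sum of billable hours: 3,885.
Unconstrained shares: Orozco 458.10; Kowalski 1,270.92; Okafor 689.83; Lindqvist 789.65; Sato 3,716.51.
Cap binds for Lindqvist ($500); remaining pool $6,425 reallocated over remaining billable hours 3,442.
Redistributed shares: Orozco 479.73 → $475; Kowalski 1,330.92 → $1,325; Okafor 722.39 → $725; Sato 3,891.96 → $3,900.

Orozco: $475 | Kowalski: $1,325 | Okafor: $725 | Lindqvist: $500 | Sato: $3,900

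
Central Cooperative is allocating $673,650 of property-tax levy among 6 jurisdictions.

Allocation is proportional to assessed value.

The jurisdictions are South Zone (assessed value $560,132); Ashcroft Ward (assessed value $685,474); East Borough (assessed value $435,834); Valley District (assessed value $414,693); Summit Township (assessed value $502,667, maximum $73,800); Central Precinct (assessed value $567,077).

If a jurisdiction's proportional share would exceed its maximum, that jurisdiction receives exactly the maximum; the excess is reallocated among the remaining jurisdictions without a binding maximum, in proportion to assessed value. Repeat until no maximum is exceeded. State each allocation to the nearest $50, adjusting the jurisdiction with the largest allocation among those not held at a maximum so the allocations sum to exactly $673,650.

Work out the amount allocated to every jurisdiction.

Sum of assessed value: 3,165,877.
Proportional shares (ignoring caps): South Zone 119,187.49; Ashcroft Ward 145,858.34; East Borough 92,738.78; Valley District 88,240.30; Summit Township 106,959.82; Central Precinct 120,665.28.
Capped: Summit Township ($73,800); residual $599,850 reallocated over remaining assessed value 2,663,210.
Remaining shares: South Zone 126,161.73 → $126,150; Ashcroft Ward 154,393.22 → $154,400; East Borough 98,165.38 → $98,150; Valley District 93,403.67 → $93,400; Central Precinct 127,725.99 → $127,750.

South Zone: $126,150 · Ashcroft Ward: $154,400 · East Borough: $98,150 · Valley District: $93,400 · Summit Township: $73,800 · Central Precinct: $127,750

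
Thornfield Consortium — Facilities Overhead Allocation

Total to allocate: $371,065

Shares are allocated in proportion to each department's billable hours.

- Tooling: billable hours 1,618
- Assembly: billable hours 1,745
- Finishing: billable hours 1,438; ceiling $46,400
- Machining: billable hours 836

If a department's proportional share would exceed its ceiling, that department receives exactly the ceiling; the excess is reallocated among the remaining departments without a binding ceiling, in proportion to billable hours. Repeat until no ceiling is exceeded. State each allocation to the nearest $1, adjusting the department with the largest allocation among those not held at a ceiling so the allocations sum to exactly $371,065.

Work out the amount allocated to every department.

Tooling: $125,103 · Assembly: $134,923 · Finishing: $46,400 · Machining: $64,639

Combined billable hours = 5,637.
Unconstrained shares: Tooling 106,507.57; Assembly 114,867.56; Finishing 94,658.77; Machining 55,031.11.
Capped: Finishing ($46,400); remaining pool $324,665 reallocated over remaining billable hours 4,199.
Shares after redistribution: Tooling 125,103.11 → $125,103; Assembly 134,922.70 → $134,923; Machining 64,639.19 → $64,639.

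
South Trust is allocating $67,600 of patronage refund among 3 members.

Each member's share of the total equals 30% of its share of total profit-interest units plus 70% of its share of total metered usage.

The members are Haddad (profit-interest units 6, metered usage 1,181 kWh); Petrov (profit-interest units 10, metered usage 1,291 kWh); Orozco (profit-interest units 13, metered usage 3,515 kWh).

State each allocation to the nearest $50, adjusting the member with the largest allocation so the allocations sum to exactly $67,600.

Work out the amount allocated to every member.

Totals — profit-interest units 29, metered usage 5,987.
Composite weights (30% profit-interest units + 70% metered usage): Haddad 0.2002; Petrov 0.2544; Orozco 0.5455.
Proportional shares: Haddad 13,530.24; Petrov 17,196.90; Orozco 36,872.86.
At nearest $50: Haddad $13,550; Petrov $17,200; Orozco $36,850. Sum = $67,600.
Rounded total matches; no reconciliation needed.

Haddad: $13,550; Petrov: $17,200; Orozco: $36,850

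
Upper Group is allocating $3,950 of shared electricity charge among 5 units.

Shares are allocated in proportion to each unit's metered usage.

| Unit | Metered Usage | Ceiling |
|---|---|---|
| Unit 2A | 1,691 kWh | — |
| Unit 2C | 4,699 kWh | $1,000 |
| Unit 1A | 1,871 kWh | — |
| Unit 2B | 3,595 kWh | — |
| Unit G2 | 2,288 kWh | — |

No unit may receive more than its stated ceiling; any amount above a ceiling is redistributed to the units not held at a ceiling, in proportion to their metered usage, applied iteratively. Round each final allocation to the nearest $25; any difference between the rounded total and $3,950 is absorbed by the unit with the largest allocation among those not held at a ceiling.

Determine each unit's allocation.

Sum of metered usage: 14,144.
Proportional shares (ignoring caps): Unit 2A 472.25; Unit 2C 1,312.29; Unit 1A 522.51; Unit 2B 1,003.98; Unit G2 638.97.
Cap binds for Unit 2C ($1,000); balance $2,950 reallocated over remaining metered usage 9,445.
Redistributed shares: Unit 2A 528.16 → $525; Unit 1A 584.38 → $575; Unit 2B 1,122.84 → $1,125; Unit G2 714.62 → $725.

Unit 2A: $525; Unit 2C: $1,000; Unit 1A: $575; Unit 2B: $1,125; Unit G2: $725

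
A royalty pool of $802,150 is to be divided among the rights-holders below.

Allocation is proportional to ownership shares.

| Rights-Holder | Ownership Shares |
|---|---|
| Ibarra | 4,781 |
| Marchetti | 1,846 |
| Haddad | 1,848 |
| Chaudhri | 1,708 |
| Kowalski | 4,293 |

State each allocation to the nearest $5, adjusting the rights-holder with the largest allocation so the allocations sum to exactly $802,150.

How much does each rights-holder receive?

Ibarra: $264,930 · Marchetti: $102,290 · Haddad: $102,400 · Chaudhri: $94,645 · Kowalski: $237,885

Ownership shares total: 14,476.
Unrounded shares: Ibarra 4,781/14,476 × $802,150 = 264,926.72; Marchetti 1,846/14,476 × $802,150 = 102,291.30; Haddad 1,848/14,476 × $802,150 = 102,402.13; Chaudhri 1,708/14,476 × $802,150 = 94,644.39; Kowalski 4,293/14,476 × $802,150 = 237,885.46.
After rounding ($5): Ibarra $264,925; Marchetti $102,290; Haddad $102,400; Chaudhri $94,645; Kowalski $237,885. Sum = $802,145.
Difference $802,150 − $802,145 = +$5 applied to largest allocation (Ibarra): Ibarra becomes $264,930.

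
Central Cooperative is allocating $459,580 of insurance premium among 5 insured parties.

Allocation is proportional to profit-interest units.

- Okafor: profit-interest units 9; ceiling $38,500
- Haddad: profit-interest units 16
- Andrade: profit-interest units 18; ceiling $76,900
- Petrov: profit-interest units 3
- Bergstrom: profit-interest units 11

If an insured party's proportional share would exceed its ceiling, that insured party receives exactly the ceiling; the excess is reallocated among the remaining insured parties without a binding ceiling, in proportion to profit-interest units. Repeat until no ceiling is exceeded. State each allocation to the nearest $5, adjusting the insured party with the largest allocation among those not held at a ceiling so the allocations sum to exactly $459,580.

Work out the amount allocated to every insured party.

Okafor: $38,500 | Haddad: $183,560 | Andrade: $76,900 | Petrov: $34,420 | Bergstrom: $126,200

Sum of profit-interest units: 57.
Proportional shares (ignoring caps): Okafor 72,565.26; Haddad 129,004.91; Andrade 145,130.53; Petrov 24,188.42; Bergstrom 88,690.88.
Cap binds for Okafor ($38,500), Andrade ($76,900); balance $344,180 reallocated over remaining profit-interest units 30.
Shares after redistribution: Haddad 183,562.67 → $183,565; Petrov 34,418.00 → $34,420; Bergstrom 126,199.33 → $126,200.
Rounding difference −$5 applied to Haddad → $183,560.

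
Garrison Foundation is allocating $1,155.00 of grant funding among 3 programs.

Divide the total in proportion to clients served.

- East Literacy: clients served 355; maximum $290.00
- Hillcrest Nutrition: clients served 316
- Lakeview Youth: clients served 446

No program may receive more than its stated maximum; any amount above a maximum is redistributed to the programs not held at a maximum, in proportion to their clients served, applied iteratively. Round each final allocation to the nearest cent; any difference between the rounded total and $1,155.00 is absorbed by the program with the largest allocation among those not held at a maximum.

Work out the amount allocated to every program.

Total clients served = 1,117.
Proportional shares (ignoring caps): East Literacy 367.0770; Hillcrest Nutrition 326.7502; Lakeview Youth 461.1728.
Held at cap: East Literacy ($290.00); residual $865.00 reallocated over remaining clients served 762.
Remaining shares: Hillcrest Nutrition 358.7139 → $358.71; Lakeview Youth 506.2861 → $506.29.

East Literacy: $290.00 · Hillcrest Nutrition: $358.71 · Lakeview Youth: $506.29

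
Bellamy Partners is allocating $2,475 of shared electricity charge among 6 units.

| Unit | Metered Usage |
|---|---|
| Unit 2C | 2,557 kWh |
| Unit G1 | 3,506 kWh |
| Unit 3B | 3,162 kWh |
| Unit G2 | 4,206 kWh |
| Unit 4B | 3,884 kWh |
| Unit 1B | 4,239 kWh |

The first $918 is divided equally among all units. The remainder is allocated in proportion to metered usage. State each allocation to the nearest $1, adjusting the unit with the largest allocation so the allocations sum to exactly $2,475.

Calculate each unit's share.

Unit 2C: $338 | Unit G1: $406 | Unit 3B: $381 | Unit G2: $457 | Unit 4B: $434 | Unit 1B: $459

$918 shared equally gives $153 per unit.
Remainder $1,557 by metered usage (total 21,554): Unit 2C 184.71 → $185; Unit G1 253.26 → $253; Unit 3B 228.41 → $228; Unit G2 303.83 → $304; Unit 4B 280.57 → $281; Unit 1B 306.21 → $306.
Totals: Unit 2C $153 + $185 = $338; Unit G1 $153 + $253 = $406; Unit 3B $153 + $228 = $381; Unit G2 $153 + $304 = $457; Unit 4B $153 + $281 = $434; Unit 1B $153 + $306 = $459.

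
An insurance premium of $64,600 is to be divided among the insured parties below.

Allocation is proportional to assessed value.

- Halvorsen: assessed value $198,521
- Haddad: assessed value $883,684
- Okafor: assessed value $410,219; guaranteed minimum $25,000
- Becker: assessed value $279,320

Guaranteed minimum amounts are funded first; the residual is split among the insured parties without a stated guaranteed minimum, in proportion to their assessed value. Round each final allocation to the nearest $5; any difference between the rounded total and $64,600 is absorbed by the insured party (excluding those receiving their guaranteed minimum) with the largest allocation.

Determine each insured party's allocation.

Guaranteed amounts: Okafor $25,000. Balance $39,600.
Balance split over remaining assessed value 1,361,525: Halvorsen 5,773.99 → $5,775; Haddad 25,701.98 → $25,700; Becker 8,124.03 → $8,125.

Halvorsen: $5,775 · Haddad: $25,700 · Okafor: $25,000 · Becker: $8,125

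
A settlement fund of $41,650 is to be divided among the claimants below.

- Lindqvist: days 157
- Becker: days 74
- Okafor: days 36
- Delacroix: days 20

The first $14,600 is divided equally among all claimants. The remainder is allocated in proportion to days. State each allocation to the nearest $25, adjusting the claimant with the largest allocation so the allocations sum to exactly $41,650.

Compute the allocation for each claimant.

Lindqvist: $18,450; Becker: $10,625; Okafor: $7,050; Delacroix: $5,525

First tranche $14,600 split equally: $3,650 each.
Remainder $27,050 by days (total 287): Lindqvist 14,797.39 → $14,800; Becker 6,974.56 → $6,975; Okafor 3,393.03 → $3,400; Delacroix 1,885.02 → $1,875.
Totals: Lindqvist $3,650 + $14,800 = $18,450; Becker $3,650 + $6,975 = $10,625; Okafor $3,650 + $3,400 = $7,050; Delacroix $3,650 + $1,875 = $5,525.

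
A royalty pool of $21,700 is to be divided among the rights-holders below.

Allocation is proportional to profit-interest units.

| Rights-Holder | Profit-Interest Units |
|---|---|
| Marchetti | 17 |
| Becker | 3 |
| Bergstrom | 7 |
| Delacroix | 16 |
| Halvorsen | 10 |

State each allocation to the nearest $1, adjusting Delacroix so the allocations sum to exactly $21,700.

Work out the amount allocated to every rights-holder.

Profit-interest units total: 53.
Proportional shares: Marchetti 17/53 × $21,700 = 6,960.38; Becker 3/53 × $21,700 = 1,228.30; Bergstrom 7/53 × $21,700 = 2,866.04; Delacroix 16/53 × $21,700 = 6,550.94; Halvorsen 10/53 × $21,700 = 4,094.34.
After rounding ($1): Marchetti $6,960; Becker $1,228; Bergstrom $2,866; Delacroix $6,551; Halvorsen $4,094. Sum = $21,699.
Difference $21,700 − $21,699 = +$1 applied to Delacroix: Delacroix becomes $6,552.

Marchetti: $6,960 · Becker: $1,228 · Bergstrom: $2,866 · Delacroix: $6,552 · Halvorsen: $4,094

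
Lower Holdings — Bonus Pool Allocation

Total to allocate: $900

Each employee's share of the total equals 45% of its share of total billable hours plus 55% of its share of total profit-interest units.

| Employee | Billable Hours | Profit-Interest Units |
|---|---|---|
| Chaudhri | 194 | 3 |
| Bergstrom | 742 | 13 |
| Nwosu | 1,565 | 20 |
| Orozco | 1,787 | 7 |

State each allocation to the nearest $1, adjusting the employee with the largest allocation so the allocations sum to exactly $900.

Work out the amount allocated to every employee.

Chaudhri: $53; Bergstrom: $220; Nwosu: $378; Orozco: $249

Billable hours total 4,288; profit-interest units total 43.
Combined weights (45% billable hours + 55% profit-interest units): Chaudhri 0.0587; Bergstrom 0.2441; Nwosu 0.4201; Orozco 0.2771.
Pro-rata amounts: Chaudhri 52.86; Bergstrom 219.73; Nwosu 378.05; Orozco 249.36.
After rounding ($1): Chaudhri $53; Bergstrom $220; Nwosu $378; Orozco $249. Sum = $900.
No rounding difference to absorb.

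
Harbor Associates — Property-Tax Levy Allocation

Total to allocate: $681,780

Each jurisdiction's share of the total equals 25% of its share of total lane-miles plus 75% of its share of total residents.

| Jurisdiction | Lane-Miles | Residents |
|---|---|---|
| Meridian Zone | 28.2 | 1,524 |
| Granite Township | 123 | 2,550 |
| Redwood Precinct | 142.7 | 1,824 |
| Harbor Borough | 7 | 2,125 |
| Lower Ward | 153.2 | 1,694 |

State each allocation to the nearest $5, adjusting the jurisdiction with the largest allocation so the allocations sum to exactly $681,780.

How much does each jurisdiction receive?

Lane-miles total 454.1; residents total 9,717.
Combined weights (25% lane-miles + 75% residents): Meridian Zone 0.1332; Granite Township 0.2645; Redwood Precinct 0.2193; Harbor Borough 0.1679; Lower Ward 0.2151.
Proportional shares: Meridian Zone 90,781.81; Granite Township 180,355.61; Redwood Precinct 149,545.84; Harbor Borough 114,450.71; Lower Ward 146,646.03.
At nearest $5: Meridian Zone $90,780; Granite Township $180,355; Redwood Precinct $149,545; Harbor Borough $114,450; Lower Ward $146,645. Sum = $681,775.
Difference $681,780 − $681,775 = +$5 applied to largest allocation (Granite Township): Granite Township becomes $180,360.

Meridian Zone: $90,780 | Granite Township: $180,360 | Redwood Precinct: $149,545 | Harbor Borough: $114,450 | Lower Ward: $146,645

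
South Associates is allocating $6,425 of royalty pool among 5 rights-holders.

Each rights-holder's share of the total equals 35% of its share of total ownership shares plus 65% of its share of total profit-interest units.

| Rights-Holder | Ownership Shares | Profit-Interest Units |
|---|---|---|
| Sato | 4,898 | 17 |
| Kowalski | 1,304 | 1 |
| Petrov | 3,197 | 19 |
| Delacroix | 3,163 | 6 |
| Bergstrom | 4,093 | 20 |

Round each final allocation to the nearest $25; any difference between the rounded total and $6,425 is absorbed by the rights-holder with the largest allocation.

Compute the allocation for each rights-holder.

Sato: $1,800 · Kowalski: $250 · Petrov: $1,700 · Delacroix: $825 · Bergstrom: $1,850

Ownership shares total 16,655; profit-interest units total 63.
Blended shares (35% ownership shares + 65% profit-interest units): Sato 0.2783; Kowalski 0.0377; Petrov 0.2632; Delacroix 0.1284; Bergstrom 0.2924.
Unrounded shares: Sato 1,788.25; Kowalski 242.36; Petrov 1,691.16; Delacroix 824.80; Bergstrom 1,878.43.
At nearest $25: Sato $1,800; Kowalski $250; Petrov $1,700; Delacroix $825; Bergstrom $1,875. Sum = $6,450.
Difference $6,425 − $6,450 = −$25 applied to largest allocation (Bergstrom): Bergstrom becomes $1,850.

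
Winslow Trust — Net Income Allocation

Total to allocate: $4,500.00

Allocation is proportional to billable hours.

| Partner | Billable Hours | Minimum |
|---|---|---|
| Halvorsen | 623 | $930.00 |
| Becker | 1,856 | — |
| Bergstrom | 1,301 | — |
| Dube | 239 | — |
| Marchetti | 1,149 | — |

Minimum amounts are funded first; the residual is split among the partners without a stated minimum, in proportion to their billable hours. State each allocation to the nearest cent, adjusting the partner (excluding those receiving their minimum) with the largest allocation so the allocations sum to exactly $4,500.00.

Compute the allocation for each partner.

Minimums first: Halvorsen $930.00. Residual $3,570.00.
Residual split over remaining billable hours 4,545: Becker 1,457.8482 → $1,457.85; Bergstrom 1,021.9076 → $1,021.91; Dube 187.7294 → $187.73; Marchetti 902.5149 → $902.51.

Halvorsen: $930.00 | Becker: $1,457.85 | Bergstrom: $1,021.91 | Dube: $187.73 | Marchetti: $902.51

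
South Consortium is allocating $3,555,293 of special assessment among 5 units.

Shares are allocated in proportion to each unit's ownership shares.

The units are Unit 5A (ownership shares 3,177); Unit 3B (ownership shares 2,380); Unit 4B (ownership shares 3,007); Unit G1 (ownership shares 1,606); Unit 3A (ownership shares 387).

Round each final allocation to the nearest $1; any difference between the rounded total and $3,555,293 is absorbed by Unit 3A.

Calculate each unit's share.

Unit 5A: $1,069,922; Unit 3B: $801,515; Unit 4B: $1,012,671; Unit G1: $540,854; Unit 3A: $130,331

Combined ownership shares = 10,557.
Proportional shares: Unit 5A 3,177/10,557 × $3,555,293 = 1,069,921.93; Unit 3B 2,380/10,557 × $3,555,293 = 801,515.33; Unit 4B 3,007/10,557 × $3,555,293 = 1,012,670.84; Unit G1 1,606/10,557 × $3,555,293 = 540,854.46; Unit 3A 387/10,557 × $3,555,293 = 130,330.43.
At nearest $1: Unit 5A $1,069,922; Unit 3B $801,515; Unit 4B $1,012,671; Unit G1 $540,854; Unit 3A $130,330. Sum = $3,555,292.
Difference $3,555,293 − $3,555,292 = +$1 applied to Unit 3A: Unit 3A becomes $130,331.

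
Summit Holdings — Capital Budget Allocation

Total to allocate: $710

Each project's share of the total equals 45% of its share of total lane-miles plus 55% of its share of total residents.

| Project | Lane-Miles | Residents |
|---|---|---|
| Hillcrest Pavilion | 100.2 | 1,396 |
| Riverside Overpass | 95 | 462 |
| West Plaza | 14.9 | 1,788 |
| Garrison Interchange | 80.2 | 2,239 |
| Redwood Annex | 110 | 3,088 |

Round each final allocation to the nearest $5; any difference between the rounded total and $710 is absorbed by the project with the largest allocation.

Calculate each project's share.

Hillcrest Pavilion: $140 · Riverside Overpass: $95 · West Plaza: $90 · Garrison Interchange: $160 · Redwood Annex: $225

Lane-miles total 400.3; residents total 8,973.
Blended shares (45% lane-miles + 55% residents): Hillcrest Pavilion 0.1982; Riverside Overpass 0.1351; West Plaza 0.1263; Garrison Interchange 0.2274; Redwood Annex 0.3129.
Proportional shares: Hillcrest Pavilion 140.73; Riverside Overpass 95.93; West Plaza 89.71; Garrison Interchange 161.45; Redwood Annex 222.18.
Rounded to nearest $5: Hillcrest Pavilion $140; Riverside Overpass $95; West Plaza $90; Garrison Interchange $160; Redwood Annex $220. Sum = $705.
Difference $710 − $705 = +$5 applied to largest allocation (Redwood Annex): Redwood Annex becomes $225.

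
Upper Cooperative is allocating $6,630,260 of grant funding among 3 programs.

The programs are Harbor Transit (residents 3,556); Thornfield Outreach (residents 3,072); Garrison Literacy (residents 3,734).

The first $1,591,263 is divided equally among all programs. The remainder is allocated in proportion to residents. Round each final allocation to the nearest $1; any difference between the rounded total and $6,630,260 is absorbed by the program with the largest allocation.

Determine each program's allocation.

First tranche $1,591,263 split equally: $530,421 each.
Remainder $5,038,997 by residents (total 10,362): Harbor Transit 1,729,267.84 → $1,729,268; Thornfield Outreach 1,493,900.67 → $1,493,901; Garrison Literacy 1,815,828.49 → $1,815,828.
Totals: Harbor Transit $530,421 + $1,729,268 = $2,259,689; Thornfield Outreach $530,421 + $1,493,901 = $2,024,322; Garrison Literacy $530,421 + $1,815,828 = $2,346,249.

Harbor Transit: $2,259,689 | Thornfield Outreach: $2,024,322 | Garrison Literacy: $2,346,249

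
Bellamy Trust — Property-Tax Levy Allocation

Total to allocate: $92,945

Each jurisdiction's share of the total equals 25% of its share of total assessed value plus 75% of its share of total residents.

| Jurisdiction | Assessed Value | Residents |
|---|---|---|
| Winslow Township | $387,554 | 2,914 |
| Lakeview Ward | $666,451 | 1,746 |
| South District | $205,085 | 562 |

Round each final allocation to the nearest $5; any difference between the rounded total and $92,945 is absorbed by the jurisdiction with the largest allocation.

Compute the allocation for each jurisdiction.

Assessed value total 1,259,090; residents total 5,222.
Composite weights (25% assessed value + 75% residents): Winslow Township 0.4955; Lakeview Ward 0.3831; South District 0.1214.
Raw shares: Winslow Township 46,051.37; Lakeview Ward 35,606.66; South District 11,286.97.
At nearest $5: Winslow Township $46,050; Lakeview Ward $35,605; South District $11,285. Sum = $92,940.
Difference $92,945 − $92,940 = +$5 applied to largest allocation (Winslow Township): Winslow Township becomes $46,055.

Winslow Township: $46,055; Lakeview Ward: $35,605; South District: $11,285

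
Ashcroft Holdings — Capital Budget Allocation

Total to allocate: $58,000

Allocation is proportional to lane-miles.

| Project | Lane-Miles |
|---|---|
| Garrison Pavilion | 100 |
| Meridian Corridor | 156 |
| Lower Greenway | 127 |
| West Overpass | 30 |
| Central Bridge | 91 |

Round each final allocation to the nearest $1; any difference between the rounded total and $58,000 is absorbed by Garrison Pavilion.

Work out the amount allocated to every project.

Garrison Pavilion: $11,509 · Meridian Corridor: $17,952 · Lower Greenway: $14,615 · West Overpass: $3,452 · Central Bridge: $10,472

Lane-miles total: 504.
Raw shares: Garrison Pavilion 100/504 × $58,000 = 11,507.94; Meridian Corridor 156/504 × $58,000 = 17,952.38; Lower Greenway 127/504 × $58,000 = 14,615.08; West Overpass 30/504 × $58,000 = 3,452.38; Central Bridge 91/504 × $58,000 = 10,472.22.
After rounding ($1): Garrison Pavilion $11,508; Meridian Corridor $17,952; Lower Greenway $14,615; West Overpass $3,452; Central Bridge $10,472. Sum = $57,999.
Difference $58,000 − $57,999 = +$1 applied to Garrison Pavilion: Garrison Pavilion becomes $11,509.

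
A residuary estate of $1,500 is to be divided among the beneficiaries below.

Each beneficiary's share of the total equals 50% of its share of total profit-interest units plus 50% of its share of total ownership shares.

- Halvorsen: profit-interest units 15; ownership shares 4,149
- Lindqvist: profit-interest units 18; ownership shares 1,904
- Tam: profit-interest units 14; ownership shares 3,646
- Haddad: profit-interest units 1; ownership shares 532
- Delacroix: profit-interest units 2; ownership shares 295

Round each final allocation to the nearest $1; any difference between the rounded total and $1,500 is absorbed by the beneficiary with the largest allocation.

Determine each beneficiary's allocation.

Totals — profit-interest units 50, ownership shares 10,526.
Blended shares (50% profit-interest units + 50% ownership shares): Halvorsen 0.3471; Lindqvist 0.2704; Tam 0.3132; Haddad 0.0353; Delacroix 0.0340.
Raw shares: Halvorsen 520.63; Lindqvist 405.66; Tam 469.79; Haddad 52.91; Delacroix 51.02.
Rounded to nearest $1: Halvorsen $521; Lindqvist $406; Tam $470; Haddad $53; Delacroix $51. Sum = $1,501.
Difference $1,500 − $1,501 = −$1 applied to largest allocation (Halvorsen): Halvorsen becomes $520.

Halvorsen: $520 | Lindqvist: $406 | Tam: $470 | Haddad: $53 | Delacroix: $51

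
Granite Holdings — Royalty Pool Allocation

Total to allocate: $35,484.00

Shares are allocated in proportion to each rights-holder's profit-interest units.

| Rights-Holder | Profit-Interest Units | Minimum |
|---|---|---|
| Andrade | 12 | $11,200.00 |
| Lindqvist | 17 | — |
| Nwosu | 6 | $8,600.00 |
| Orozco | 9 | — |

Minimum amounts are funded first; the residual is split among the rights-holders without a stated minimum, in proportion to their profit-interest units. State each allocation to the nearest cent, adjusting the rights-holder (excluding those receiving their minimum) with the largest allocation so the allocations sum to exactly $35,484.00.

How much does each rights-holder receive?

Andrade: $11,200.00; Lindqvist: $10,254.92; Nwosu: $8,600.00; Orozco: $5,429.08

Fund the minimums — Andrade $11,200.00; Nwosu $8,600.00. Balance $15,684.00.
Balance split over remaining profit-interest units 26: Lindqvist 10,254.9231 → $10,254.92; Orozco 5,429.0769 → $5,429.08.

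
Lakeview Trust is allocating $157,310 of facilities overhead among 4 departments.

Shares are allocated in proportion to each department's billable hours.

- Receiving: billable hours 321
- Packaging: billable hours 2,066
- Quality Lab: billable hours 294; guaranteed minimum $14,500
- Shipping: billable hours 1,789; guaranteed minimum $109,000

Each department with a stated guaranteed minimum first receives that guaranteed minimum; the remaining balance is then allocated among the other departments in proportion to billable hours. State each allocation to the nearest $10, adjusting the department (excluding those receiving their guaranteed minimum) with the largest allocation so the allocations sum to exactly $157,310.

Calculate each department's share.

Guaranteed amounts: Quality Lab $14,500; Shipping $109,000. Balance $33,810.
Balance split over remaining billable hours 2,387: Receiving 4,546.72 → $4,550; Packaging 29,263.28 → $29,260.

Receiving: $4,550; Packaging: $29,260; Quality Lab: $14,500; Shipping: $109,000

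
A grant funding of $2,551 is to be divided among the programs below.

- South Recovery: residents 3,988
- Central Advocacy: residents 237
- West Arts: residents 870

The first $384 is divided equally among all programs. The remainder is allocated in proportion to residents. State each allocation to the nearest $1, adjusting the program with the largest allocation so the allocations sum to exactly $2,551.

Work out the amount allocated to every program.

Equal tier: $384 ÷ 3 = $128 apiece.
Remainder $2,167 by residents (total 5,095): South Recovery 1,696.17 → $1,696; Central Advocacy 100.80 → $101; West Arts 370.03 → $370.
Totals: South Recovery $128 + $1,696 = $1,824; Central Advocacy $128 + $101 = $229; West Arts $128 + $370 = $498.

South Recovery: $1,824; Central Advocacy: $229; West Arts: $498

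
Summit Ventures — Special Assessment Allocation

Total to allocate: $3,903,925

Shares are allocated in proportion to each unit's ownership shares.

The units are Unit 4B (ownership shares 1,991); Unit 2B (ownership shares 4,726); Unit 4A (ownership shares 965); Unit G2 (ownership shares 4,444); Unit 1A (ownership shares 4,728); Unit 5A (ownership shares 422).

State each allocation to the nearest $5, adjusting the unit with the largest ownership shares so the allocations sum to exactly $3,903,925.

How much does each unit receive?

Ownership shares total: 1,991 + 4,726 + 965 + 4,444 + 4,728 + 422 = 17,276.
Proportional shares: Unit 4B 449,914.02; Unit 2B 1,067,952.63; Unit 4A 218,064.81; Unit G2 1,004,227.99; Unit 1A 1,068,404.57; Unit 5A 95,360.98.
At nearest $5: Unit 4B $449,915; Unit 2B $1,067,955; Unit 4A $218,065; Unit G2 $1,004,230; Unit 1A $1,068,405; Unit 5A $95,360. Sum = $3,903,930.
Difference $3,903,925 − $3,903,930 = −$5 applied to largest ownership shares (Unit 1A): Unit 1A becomes $1,068,400.

Unit 4B: $449,915 · Unit 2B: $1,067,955 · Unit 4A: $218,065 · Unit G2: $1,004,230 · Unit 1A: $1,068,400 · Unit 5A: $95,360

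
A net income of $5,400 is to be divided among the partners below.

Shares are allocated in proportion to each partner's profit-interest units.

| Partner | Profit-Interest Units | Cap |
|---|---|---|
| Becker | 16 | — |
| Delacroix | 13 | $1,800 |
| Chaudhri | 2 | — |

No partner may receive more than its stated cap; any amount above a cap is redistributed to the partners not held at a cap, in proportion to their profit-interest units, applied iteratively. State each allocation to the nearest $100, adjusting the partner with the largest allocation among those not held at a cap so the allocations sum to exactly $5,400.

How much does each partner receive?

Sum of profit-interest units: 31.
Proportional shares (ignoring caps): Becker 2,787.10; Delacroix 2,264.52; Chaudhri 348.39.
Cap binds for Delacroix ($1,800); balance $3,600 reallocated over remaining profit-interest units 18.
Shares after redistribution: Becker 3,200.00 → $3,200; Chaudhri 400.00 → $400.

Becker: $3,200 | Delacroix: $1,800 | Chaudhri: $400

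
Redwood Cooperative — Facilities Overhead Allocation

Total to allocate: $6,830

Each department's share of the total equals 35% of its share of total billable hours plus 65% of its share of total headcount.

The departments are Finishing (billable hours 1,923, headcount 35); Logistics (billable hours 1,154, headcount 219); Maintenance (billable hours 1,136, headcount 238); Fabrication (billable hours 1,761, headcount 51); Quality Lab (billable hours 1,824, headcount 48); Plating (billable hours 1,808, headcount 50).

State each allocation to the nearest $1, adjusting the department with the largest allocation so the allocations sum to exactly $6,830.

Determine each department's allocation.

Finishing: $721 | Logistics: $1,804 | Maintenance: $1,932 | Fabrication: $791 | Quality Lab: $786 | Plating: $796

Totals — billable hours 9,606, headcount 641.
Composite weights (35% billable hours + 65% headcount): Finishing 0.1056; Logistics 0.2641; Maintenance 0.2827; Fabrication 0.1159; Quality Lab 0.1151; Plating 0.1166.
Raw shares: Finishing 720.95; Logistics 1,803.95; Maintenance 1,931.06; Fabrication 791.45; Quality Lab 786.35; Plating 796.22.
At nearest $1: Finishing $721; Logistics $1,804; Maintenance $1,931; Fabrication $791; Quality Lab $786; Plating $796. Sum = $6,829.
Difference $6,830 − $6,829 = +$1 applied to largest allocation (Maintenance): Maintenance becomes $1,932.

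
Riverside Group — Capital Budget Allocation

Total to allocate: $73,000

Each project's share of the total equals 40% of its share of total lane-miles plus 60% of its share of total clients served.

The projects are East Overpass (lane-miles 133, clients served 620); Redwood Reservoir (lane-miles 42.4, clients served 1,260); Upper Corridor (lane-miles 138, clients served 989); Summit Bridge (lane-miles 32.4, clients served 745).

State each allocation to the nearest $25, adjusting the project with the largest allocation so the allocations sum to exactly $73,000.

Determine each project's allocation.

East Overpass: $18,750 | Redwood Reservoir: $18,850 | Upper Corridor: $23,625 | Summit Bridge: $11,775

Lane-miles total 345.8; clients served total 3,614.
Blended shares (40% lane-miles + 60% clients served): East Overpass 0.2568; Redwood Reservoir 0.2582; Upper Corridor 0.3238; Summit Bridge 0.1612.
Unrounded shares: East Overpass 18,744.88; Redwood Reservoir 18,850.95; Upper Corridor 23,639.20; Summit Bridge 11,764.97.
Rounded to nearest $25: East Overpass $18,750; Redwood Reservoir $18,850; Upper Corridor $23,650; Summit Bridge $11,775. Sum = $73,025.
Difference $73,000 − $73,025 = −$25 applied to largest allocation (Upper Corridor): Upper Corridor becomes $23,625.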